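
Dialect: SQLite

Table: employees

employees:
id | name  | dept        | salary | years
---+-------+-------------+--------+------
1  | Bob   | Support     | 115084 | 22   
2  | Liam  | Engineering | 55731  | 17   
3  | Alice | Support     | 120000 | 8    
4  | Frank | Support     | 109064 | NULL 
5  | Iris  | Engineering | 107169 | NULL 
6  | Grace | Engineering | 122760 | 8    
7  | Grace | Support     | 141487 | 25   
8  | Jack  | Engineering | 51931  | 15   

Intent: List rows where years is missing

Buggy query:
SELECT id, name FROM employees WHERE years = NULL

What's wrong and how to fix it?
Bug: Comparing to NULL with '=' never matches; NULL = NULL is unknown, not true

Fix: Use IS NULL to test for NULL

Corrected query:
SELECT id, name FROM employees WHERE years IS NULL

Result:
id | name 
---+------
4  | Frank
5  | Iris 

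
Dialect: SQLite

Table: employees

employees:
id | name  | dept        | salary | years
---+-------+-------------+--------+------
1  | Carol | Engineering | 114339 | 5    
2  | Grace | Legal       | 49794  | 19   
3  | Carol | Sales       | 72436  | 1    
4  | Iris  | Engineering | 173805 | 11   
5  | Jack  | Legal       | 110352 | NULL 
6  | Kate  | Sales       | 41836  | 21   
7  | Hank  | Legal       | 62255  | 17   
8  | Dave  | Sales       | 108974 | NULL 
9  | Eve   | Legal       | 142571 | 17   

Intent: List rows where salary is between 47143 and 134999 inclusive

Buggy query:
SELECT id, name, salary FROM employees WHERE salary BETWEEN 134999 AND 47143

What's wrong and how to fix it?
Bug: BETWEEN expects the lower bound first; with 134999 AND 47143 the range is empty

Fix: Write BETWEEN 47143 AND 134999

Corrected query:
SELECT id, name, salary FROM employees WHERE salary BETWEEN 47143 AND 134999

Result:
id | name  | salary
---+-------+-------
1  | Carol | 114339
2  | Grace | 49794 
3  | Carol | 72436 
5  | Jack  | 110352
7  | Hank  | 62255 
8  | Dave  | 108974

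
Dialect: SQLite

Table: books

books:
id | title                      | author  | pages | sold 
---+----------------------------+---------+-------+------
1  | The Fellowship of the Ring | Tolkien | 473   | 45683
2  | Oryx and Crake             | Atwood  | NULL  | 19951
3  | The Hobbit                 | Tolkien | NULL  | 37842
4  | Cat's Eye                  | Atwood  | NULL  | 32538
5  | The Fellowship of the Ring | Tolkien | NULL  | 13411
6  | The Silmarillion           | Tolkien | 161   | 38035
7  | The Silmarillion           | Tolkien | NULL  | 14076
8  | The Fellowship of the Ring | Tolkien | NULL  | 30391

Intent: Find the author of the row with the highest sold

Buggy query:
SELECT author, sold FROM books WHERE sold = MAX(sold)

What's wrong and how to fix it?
Bug: MAX(sold) is an aggregate and cannot be used directly in WHERE

Fix: Wrap MAX in a scalar subquery so WHERE compares against a single value

Corrected query:
SELECT author, sold FROM books WHERE sold = (SELECT MAX(sold) FROM books)

Result:
author  | sold 
--------+------
Tolkien | 45683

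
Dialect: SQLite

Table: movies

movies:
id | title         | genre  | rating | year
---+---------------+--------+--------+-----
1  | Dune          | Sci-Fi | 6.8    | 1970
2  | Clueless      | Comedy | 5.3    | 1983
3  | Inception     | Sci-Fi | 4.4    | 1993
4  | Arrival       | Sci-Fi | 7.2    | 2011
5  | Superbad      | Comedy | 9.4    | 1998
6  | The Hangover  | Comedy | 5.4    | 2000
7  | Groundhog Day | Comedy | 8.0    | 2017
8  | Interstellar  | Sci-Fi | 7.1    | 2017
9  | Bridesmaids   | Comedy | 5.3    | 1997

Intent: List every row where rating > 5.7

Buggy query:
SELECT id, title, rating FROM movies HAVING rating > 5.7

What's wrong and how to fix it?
Bug: This is a non-aggregate query (no GROUP BY, no aggregates), so in SQLite the HAVING clause is invalid here; a row-level condition belongs in WHERE

Fix: Use WHERE for row-level filtering

Corrected query:
SELECT id, title, rating FROM movies WHERE rating > 5.7

Result:
id | title         | rating
---+---------------+-------
1  | Dune          | 6.8   
4  | Arrival       | 7.2   
5  | Superbad      | 9.4   
7  | Groundhog Day | 8     
8  | Interstellar  | 7.1   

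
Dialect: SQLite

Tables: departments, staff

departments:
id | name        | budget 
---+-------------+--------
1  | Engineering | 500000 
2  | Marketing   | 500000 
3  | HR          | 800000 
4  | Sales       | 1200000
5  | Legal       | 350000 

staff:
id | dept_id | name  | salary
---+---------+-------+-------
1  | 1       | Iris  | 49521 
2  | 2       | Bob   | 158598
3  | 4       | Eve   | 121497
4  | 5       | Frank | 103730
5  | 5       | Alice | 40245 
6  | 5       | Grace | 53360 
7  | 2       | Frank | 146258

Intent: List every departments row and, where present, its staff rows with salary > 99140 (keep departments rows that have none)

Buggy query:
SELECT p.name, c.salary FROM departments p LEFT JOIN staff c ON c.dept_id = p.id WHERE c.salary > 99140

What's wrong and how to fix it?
Bug: A WHERE condition on the right-hand table after LEFT JOIN drops unmatched parents

Fix: Put 'c.salary > 99140' in the JOIN's ON clause instead of WHERE

Corrected query:
SELECT p.name, c.salary FROM departments p LEFT JOIN staff c ON c.dept_id = p.id AND c.salary > 99140

Result:
name        | salary
------------+-------
Engineering | NULL  
Marketing   | 146258
Marketing   | 158598
HR          | NULL  
Sales       | 121497
Legal       | 103730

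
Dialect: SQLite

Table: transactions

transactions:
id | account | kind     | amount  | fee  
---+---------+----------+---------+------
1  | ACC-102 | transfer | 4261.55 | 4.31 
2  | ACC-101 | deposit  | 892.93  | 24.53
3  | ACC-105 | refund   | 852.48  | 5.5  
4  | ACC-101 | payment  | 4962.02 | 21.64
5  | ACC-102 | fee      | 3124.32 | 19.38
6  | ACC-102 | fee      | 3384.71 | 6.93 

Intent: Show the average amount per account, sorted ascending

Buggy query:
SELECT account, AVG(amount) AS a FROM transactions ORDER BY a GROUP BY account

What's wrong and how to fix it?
Bug: GROUP BY must precede ORDER BY

Fix: Move ORDER BY to the end, after GROUP BY

Corrected query:
SELECT account, AVG(amount) AS a FROM transactions GROUP BY account ORDER BY a

Result:
account | a          
--------+------------
ACC-105 | 852.48     
ACC-101 | 2927.475   
ACC-102 | 3590.193333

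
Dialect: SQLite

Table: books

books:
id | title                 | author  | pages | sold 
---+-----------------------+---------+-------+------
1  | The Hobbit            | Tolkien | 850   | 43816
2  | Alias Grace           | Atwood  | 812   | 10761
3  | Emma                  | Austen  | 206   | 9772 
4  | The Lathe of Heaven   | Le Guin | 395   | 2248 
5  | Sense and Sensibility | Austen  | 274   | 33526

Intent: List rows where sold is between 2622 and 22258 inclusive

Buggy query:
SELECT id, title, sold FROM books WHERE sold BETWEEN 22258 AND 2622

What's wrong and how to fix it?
Bug: BETWEEN expects the lower bound first; with 22258 AND 2622 the range is empty

Fix: Swap the bounds so the smaller value comes first

Corrected query:
SELECT id, title, sold FROM books WHERE sold BETWEEN 2622 AND 22258

Result:
id | title       | sold 
---+-------------+------
2  | Alias Grace | 10761
3  | Emma        | 9772 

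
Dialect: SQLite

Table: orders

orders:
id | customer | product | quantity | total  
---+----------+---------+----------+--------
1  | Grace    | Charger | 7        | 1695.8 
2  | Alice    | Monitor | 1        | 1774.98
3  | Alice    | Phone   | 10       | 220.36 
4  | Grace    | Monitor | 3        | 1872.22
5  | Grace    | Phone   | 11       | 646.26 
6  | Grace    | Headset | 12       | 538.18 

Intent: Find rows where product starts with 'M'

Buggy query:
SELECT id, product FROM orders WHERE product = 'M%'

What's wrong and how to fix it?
Bug: '=' compares the literal string including the % character; pattern matching needs LIKE

Fix: Replace '=' with LIKE so 'M%' is treated as a pattern

Corrected query:
SELECT id, product FROM orders WHERE product LIKE 'M%'

Result:
id | product
---+--------
2  | Monitor
4  | Monitor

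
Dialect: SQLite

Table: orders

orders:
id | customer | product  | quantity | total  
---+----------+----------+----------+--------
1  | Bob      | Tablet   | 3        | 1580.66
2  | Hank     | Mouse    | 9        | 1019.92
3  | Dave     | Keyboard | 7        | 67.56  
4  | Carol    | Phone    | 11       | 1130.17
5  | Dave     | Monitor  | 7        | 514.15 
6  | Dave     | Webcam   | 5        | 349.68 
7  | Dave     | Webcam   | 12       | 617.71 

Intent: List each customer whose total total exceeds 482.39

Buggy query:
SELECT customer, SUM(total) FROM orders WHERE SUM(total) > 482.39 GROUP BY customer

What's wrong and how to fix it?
Bug: WHERE runs before GROUP BY, so aggregates aren't available there

Fix: Use HAVING (which filters groups after aggregation) instead of WHERE

Corrected query:
SELECT customer, SUM(total) FROM orders GROUP BY customer HAVING SUM(total) > 482.39

Result:
customer | SUM(total)
---------+-----------
Bob      | 1580.66   
Carol    | 1130.17   
Dave     | 1549.1    
Hank     | 1019.92   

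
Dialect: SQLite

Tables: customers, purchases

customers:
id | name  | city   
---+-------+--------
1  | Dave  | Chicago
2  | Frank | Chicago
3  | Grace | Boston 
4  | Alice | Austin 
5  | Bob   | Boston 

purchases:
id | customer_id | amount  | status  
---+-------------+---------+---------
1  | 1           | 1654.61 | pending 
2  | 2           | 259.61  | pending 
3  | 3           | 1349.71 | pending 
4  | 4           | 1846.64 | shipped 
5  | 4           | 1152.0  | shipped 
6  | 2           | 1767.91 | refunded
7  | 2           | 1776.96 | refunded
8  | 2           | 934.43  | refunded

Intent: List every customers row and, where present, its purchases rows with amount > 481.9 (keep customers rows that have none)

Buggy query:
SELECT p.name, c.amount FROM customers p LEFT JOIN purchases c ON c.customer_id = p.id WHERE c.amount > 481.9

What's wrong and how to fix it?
Bug: Filtering c.amount in WHERE discards the NULL rows produced by LEFT JOIN, turning it into an inner join

Fix: Move the right-table condition into the ON clause so unmatched parents are kept

Corrected query:
SELECT p.name, c.amount FROM customers p LEFT JOIN purchases c ON c.customer_id = p.id AND c.amount > 481.9

Result:
name  | amount 
------+--------
Dave  | 1654.61
Frank | 934.43 
Frank | 1767.91
Frank | 1776.96
Grace | 1349.71
Alice | 1152   
Alice | 1846.64
Bob   | NULL   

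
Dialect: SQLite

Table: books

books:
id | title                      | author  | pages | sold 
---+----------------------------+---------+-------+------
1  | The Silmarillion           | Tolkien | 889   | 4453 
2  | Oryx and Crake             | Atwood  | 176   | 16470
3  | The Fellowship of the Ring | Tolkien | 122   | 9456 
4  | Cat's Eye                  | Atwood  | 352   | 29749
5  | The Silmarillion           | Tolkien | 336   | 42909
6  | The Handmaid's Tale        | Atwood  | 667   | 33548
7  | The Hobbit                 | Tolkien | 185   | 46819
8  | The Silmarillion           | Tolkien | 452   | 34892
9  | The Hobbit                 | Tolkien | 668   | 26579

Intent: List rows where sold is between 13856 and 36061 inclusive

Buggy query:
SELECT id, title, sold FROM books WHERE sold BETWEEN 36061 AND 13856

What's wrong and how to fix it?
Bug: BETWEEN expects the lower bound first; with 36061 AND 13856 the range is empty

Fix: Write BETWEEN 13856 AND 36061

Corrected query:
SELECT id, title, sold FROM books WHERE sold BETWEEN 13856 AND 36061

Result:
id | title               | sold 
---+---------------------+------
2  | Oryx and Crake      | 16470
4  | Cat's Eye           | 29749
6  | The Handmaid's Tale | 33548
8  | The Silmarillion    | 34892
9  | The Hobbit          | 26579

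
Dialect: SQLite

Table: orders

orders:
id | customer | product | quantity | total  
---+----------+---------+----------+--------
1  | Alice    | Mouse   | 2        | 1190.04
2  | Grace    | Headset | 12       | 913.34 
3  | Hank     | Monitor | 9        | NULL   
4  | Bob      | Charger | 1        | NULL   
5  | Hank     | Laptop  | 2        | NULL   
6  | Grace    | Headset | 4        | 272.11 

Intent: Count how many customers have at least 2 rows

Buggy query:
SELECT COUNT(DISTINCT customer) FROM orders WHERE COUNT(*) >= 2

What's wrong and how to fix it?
Bug: COUNT(*) cannot appear in WHERE; the per-group count doesn't exist yet

Fix: Use a subquery that GROUPs and filters with HAVING, then count its rows

Corrected query:
SELECT COUNT(*) FROM (SELECT customer FROM orders GROUP BY customer HAVING COUNT(*) >= 2)

Result:
COUNT(*)
--------
2       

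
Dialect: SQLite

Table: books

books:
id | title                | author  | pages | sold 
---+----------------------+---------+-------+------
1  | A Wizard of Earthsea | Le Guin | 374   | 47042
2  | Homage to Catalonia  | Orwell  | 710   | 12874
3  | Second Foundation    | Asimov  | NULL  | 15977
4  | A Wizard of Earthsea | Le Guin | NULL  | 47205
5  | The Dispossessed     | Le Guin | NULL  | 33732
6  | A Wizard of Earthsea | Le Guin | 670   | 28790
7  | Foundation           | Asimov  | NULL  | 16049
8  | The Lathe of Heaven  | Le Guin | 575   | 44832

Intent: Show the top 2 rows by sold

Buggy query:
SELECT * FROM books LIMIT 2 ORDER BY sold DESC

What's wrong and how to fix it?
Bug: ORDER BY cannot follow LIMIT; LIMIT is the final clause

Fix: Sort with ORDER BY, then apply LIMIT

Corrected query:
SELECT * FROM books ORDER BY sold DESC LIMIT 2

Result:
id | title                | author  | pages | sold 
---+----------------------+---------+-------+------
4  | A Wizard of Earthsea | Le Guin | NULL  | 47205
1  | A Wizard of Earthsea | Le Guin | 374   | 47042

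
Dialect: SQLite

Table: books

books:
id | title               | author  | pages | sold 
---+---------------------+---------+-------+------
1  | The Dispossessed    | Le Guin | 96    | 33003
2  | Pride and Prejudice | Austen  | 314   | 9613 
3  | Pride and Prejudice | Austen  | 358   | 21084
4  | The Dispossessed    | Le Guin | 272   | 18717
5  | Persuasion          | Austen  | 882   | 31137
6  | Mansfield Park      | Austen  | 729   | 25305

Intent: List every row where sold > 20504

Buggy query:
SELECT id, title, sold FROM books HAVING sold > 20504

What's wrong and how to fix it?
Bug: This is a non-aggregate query (no GROUP BY, no aggregates), so in SQLite the HAVING clause is invalid here; a row-level condition belongs in WHERE

Fix: Replace HAVING with WHERE since the condition applies to individual rows

Corrected query:
SELECT id, title, sold FROM books WHERE sold > 20504

Result:
id | title               | sold 
---+---------------------+------
1  | The Dispossessed    | 33003
3  | Pride and Prejudice | 21084
5  | Persuasion          | 31137
6  | Mansfield Park      | 25305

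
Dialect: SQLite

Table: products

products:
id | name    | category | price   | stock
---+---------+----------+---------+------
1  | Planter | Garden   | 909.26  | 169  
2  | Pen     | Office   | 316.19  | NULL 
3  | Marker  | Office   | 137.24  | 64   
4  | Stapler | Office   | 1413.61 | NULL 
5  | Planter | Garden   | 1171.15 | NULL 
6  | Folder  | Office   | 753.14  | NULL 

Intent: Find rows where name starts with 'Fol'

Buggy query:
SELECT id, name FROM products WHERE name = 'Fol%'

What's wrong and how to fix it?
Bug: Wildcards only work with LIKE; '=' treats '%' as a literal character

Fix: Use LIKE for wildcard pattern matching

Corrected query:
SELECT id, name FROM products WHERE name LIKE 'Fol%'

Result:
id | name  
---+-------
6  | Folder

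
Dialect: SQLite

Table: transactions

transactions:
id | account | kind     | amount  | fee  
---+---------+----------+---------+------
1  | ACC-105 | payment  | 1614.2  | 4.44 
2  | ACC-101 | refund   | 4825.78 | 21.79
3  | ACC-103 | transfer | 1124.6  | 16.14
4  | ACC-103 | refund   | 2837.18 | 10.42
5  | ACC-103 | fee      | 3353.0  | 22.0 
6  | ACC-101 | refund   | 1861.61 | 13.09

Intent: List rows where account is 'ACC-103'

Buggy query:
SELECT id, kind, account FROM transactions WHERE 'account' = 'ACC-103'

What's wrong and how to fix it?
Bug: 'account' in single quotes is a string literal, not the column; the comparison is literal-vs-literal and never true

Fix: Reference the column as account without single quotes

Corrected query:
SELECT id, kind, account FROM transactions WHERE account = 'ACC-103'

Result:
id | kind     | account
---+----------+--------
3  | transfer | ACC-103
4  | refund   | ACC-103
5  | fee      | ACC-103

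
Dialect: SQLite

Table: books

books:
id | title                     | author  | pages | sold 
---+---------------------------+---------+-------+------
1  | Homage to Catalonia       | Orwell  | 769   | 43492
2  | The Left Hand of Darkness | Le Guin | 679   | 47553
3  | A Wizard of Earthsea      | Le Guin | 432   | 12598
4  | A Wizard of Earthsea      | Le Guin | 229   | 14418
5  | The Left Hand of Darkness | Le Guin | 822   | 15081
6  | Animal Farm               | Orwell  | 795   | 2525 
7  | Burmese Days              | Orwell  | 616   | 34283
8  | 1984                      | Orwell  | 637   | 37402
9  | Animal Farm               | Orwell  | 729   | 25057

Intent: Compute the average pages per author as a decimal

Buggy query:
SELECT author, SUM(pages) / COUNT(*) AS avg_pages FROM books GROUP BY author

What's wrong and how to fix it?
Bug: Both operands are integers, so '/' performs integer division and truncates

Fix: Multiply by 1.0 (or CAST to REAL) to force floating-point division

Corrected query:
SELECT author, SUM(pages) * 1.0 / COUNT(*) AS avg_pages FROM books GROUP BY author

Result:
author  | avg_pages
--------+----------
Le Guin | 540.5    
Orwell  | 709.2    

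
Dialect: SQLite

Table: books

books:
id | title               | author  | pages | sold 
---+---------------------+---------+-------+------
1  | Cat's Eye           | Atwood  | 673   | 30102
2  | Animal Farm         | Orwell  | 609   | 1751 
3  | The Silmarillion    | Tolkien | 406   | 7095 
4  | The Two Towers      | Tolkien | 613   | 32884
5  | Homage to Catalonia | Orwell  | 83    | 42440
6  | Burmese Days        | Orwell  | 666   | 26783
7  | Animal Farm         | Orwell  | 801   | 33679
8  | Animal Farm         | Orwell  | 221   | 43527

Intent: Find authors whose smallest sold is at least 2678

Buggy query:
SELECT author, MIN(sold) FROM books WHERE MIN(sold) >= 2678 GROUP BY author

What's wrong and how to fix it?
Bug: Aggregates like MIN are computed per group after WHERE runs

Fix: Use HAVING for the per-group MIN condition

Corrected query:
SELECT author, MIN(sold) FROM books GROUP BY author HAVING MIN(sold) >= 2678

Result:
author  | MIN(sold)
--------+----------
Atwood  | 30102    
Tolkien | 7095     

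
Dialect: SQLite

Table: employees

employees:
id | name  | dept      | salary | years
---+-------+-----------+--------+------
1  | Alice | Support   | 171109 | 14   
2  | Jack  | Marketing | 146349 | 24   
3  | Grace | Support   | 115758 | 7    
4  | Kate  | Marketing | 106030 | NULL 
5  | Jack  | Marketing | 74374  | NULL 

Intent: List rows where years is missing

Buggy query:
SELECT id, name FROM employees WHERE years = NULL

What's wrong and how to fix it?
Bug: '= NULL' is always unknown in SQL three-valued logic, so no rows match

Fix: Use IS NULL to test for NULL

Corrected query:
SELECT id, name FROM employees WHERE years IS NULL

Result:
id | name
---+-----
4  | Kate
5  | Jack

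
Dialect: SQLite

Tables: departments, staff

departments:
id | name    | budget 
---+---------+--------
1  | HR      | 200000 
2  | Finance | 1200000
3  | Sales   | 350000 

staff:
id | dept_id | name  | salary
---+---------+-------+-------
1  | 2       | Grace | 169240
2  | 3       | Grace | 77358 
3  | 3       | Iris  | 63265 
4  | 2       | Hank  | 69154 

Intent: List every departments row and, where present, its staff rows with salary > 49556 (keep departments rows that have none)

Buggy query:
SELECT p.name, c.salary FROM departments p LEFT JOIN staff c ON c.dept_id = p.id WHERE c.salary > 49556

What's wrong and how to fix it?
Bug: Filtering c.salary in WHERE discards the NULL rows produced by LEFT JOIN, turning it into an inner join

Fix: Put 'c.salary > 49556' in the JOIN's ON clause instead of WHERE

Corrected query:
SELECT p.name, c.salary FROM departments p LEFT JOIN staff c ON c.dept_id = p.id AND c.salary > 49556

Result:
name    | salary
--------+-------
HR      | NULL  
Finance | 69154 
Finance | 169240
Sales   | 63265 
Sales   | 77358 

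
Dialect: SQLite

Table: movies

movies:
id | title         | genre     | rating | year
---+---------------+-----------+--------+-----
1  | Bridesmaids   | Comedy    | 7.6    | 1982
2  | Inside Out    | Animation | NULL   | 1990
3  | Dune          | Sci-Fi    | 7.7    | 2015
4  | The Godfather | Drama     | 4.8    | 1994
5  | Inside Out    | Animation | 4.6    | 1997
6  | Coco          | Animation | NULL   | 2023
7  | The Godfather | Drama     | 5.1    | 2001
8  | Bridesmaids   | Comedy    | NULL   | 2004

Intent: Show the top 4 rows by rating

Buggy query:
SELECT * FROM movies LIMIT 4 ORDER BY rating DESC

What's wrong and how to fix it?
Bug: LIMIT must come after ORDER BY

Fix: Swap the clauses: ORDER BY first, then LIMIT

Corrected query:
SELECT * FROM movies ORDER BY rating DESC LIMIT 4

Result:
id | title         | genre  | rating | year
---+---------------+--------+--------+-----
3  | Dune          | Sci-Fi | 7.7    | 2015
1  | Bridesmaids   | Comedy | 7.6    | 1982
7  | The Godfather | Drama  | 5.1    | 2001
4  | The Godfather | Drama  | 4.8    | 1994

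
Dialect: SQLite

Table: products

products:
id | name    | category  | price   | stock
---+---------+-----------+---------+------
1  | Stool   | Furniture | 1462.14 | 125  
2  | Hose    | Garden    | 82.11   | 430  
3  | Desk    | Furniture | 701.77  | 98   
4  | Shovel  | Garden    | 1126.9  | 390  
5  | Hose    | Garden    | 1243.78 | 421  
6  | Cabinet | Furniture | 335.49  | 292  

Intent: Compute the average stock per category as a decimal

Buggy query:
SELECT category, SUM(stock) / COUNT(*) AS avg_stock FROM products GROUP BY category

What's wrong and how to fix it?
Bug: Both operands are integers, so '/' performs integer division and truncates

Fix: Multiply by 1.0 (or CAST to REAL) to force floating-point division

Corrected query:
SELECT category, SUM(stock) * 1.0 / COUNT(*) AS avg_stock FROM products GROUP BY category

Result:
category  | avg_stock 
----------+-----------
Furniture | 171.666667
Garden    | 413.666667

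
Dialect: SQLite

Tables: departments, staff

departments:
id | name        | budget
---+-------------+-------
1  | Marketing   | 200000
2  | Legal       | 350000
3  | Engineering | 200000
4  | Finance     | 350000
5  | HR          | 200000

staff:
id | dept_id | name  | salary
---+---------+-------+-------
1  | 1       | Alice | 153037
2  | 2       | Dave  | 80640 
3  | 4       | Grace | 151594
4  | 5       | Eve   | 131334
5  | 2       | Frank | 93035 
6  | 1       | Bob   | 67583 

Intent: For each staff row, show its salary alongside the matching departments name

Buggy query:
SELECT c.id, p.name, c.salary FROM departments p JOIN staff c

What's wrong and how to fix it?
Bug: Missing join condition: each staff row is matched to all departments rows instead of just its own

Fix: Add ON c.dept_id = p.id to the JOIN

Corrected query:
SELECT c.id, p.name, c.salary FROM departments p JOIN staff c ON c.dept_id = p.id

Result:
id | name      | salary
---+-----------+-------
1  | Marketing | 153037
2  | Legal     | 80640 
3  | Finance   | 151594
4  | HR        | 131334
5  | Legal     | 93035 
6  | Marketing | 67583 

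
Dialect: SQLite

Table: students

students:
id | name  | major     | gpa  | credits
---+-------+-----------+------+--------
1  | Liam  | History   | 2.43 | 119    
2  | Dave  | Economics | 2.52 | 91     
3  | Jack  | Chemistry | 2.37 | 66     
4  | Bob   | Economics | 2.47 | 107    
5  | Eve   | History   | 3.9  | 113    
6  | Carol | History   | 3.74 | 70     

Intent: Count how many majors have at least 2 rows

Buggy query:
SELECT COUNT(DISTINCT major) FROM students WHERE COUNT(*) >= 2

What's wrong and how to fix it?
Bug: COUNT(*) cannot appear in WHERE; the per-group count doesn't exist yet

Fix: Group first with HAVING COUNT(*) >= 2, then COUNT the resulting groups

Corrected query:
SELECT COUNT(*) FROM (SELECT major FROM students GROUP BY major HAVING COUNT(*) >= 2)

Result:
COUNT(*)
--------
2       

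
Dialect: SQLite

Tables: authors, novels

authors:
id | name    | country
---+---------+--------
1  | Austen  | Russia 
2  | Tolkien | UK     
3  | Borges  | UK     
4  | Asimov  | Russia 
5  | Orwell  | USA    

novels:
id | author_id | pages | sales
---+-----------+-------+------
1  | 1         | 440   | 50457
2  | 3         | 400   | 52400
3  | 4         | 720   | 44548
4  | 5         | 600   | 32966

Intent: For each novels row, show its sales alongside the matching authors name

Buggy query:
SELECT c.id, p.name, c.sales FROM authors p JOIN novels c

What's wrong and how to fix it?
Bug: JOIN with no ON clause produces a cartesian product; every novels row pairs with every authors row

Fix: Add ON c.author_id = p.id to the JOIN

Corrected query:
SELECT c.id, p.name, c.sales FROM authors p JOIN novels c ON c.author_id = p.id

Result:
id | name   | sales
---+--------+------
1  | Austen | 50457
2  | Borges | 52400
3  | Asimov | 44548
4  | Orwell | 32966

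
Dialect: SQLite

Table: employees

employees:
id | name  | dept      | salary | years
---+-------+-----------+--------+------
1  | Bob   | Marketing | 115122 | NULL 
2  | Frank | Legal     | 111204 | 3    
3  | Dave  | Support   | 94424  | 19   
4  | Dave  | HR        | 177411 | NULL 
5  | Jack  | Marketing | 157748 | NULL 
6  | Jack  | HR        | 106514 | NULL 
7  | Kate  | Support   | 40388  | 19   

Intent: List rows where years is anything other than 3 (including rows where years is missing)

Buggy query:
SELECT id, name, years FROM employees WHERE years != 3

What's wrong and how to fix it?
Bug: Inequality against NULL is unknown, not true; rows with NULL are dropped

Fix: Add an explicit OR years IS NULL to include the missing-value rows

Corrected query:
SELECT id, name, years FROM employees WHERE years != 3 OR years IS NULL

Result:
id | name | years
---+------+------
1  | Bob  | NULL 
3  | Dave | 19   
4  | Dave | NULL 
5  | Jack | NULL 
6  | Jack | NULL 
7  | Kate | 19   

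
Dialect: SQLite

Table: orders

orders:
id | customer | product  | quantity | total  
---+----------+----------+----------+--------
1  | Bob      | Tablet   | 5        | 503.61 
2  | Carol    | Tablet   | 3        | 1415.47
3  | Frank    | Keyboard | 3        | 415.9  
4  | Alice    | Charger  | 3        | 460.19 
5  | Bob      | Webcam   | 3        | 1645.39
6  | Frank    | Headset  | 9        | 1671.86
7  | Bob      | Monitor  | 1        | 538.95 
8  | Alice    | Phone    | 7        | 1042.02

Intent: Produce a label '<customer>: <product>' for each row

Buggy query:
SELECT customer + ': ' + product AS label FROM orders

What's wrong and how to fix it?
Bug: '+' is numeric addition; on text columns SQLite converts them to 0 instead of concatenating

Fix: Replace + with || to concatenate text

Corrected query:
SELECT customer || ': ' || product AS label FROM orders

Result:
label          
---------------
Bob: Tablet    
Carol: Tablet  
Frank: Keyboard
Alice: Charger 
Bob: Webcam    
Frank: Headset 
Bob: Monitor   
Alice: Phone   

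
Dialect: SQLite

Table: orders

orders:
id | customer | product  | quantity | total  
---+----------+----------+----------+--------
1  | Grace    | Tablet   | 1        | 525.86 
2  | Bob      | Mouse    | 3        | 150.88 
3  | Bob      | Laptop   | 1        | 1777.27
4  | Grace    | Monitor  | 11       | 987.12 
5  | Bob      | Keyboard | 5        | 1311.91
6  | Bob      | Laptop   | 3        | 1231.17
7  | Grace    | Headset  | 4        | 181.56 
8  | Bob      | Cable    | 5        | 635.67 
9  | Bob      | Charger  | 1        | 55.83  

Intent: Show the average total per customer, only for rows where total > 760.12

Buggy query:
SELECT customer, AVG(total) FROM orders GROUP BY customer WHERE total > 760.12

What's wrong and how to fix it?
Bug: Row-level WHERE must come before GROUP BY in the clause order

Fix: Move the WHERE clause before GROUP BY

Corrected query:
SELECT customer, AVG(total) FROM orders WHERE total > 760.12 GROUP BY customer

Result:
customer | AVG(total) 
---------+------------
Bob      | 1440.116667
Grace    | 987.12     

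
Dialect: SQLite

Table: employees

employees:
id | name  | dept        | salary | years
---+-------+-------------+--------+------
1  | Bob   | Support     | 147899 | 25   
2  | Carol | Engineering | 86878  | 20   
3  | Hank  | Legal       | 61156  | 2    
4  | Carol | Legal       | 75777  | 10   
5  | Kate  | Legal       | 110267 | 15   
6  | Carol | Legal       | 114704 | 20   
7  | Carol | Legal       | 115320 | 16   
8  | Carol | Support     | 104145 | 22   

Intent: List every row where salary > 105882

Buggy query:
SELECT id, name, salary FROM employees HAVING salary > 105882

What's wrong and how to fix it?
Bug: This is a non-aggregate query (no GROUP BY, no aggregates), so in SQLite the HAVING clause is invalid here; a row-level condition belongs in WHERE

Fix: Use WHERE for row-level filtering

Corrected query:
SELECT id, name, salary FROM employees WHERE salary > 105882

Result:
id | name  | salary
---+-------+-------
1  | Bob   | 147899
5  | Kate  | 110267
6  | Carol | 114704
7  | Carol | 115320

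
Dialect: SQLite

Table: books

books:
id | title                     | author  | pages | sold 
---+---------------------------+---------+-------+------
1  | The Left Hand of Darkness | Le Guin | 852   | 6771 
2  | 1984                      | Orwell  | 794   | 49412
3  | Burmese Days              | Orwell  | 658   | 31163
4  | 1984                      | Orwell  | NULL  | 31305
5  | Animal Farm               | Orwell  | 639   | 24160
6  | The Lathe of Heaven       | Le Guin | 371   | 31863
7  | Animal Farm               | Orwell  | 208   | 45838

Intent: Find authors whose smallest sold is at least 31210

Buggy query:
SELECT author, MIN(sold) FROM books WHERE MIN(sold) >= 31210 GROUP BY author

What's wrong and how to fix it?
Bug: MIN() in WHERE is a misuse of aggregate

Fix: Replace WHERE with HAVING after the GROUP BY

Corrected query:
SELECT author, MIN(sold) FROM books GROUP BY author HAVING MIN(sold) >= 31210

Result:
(no rows)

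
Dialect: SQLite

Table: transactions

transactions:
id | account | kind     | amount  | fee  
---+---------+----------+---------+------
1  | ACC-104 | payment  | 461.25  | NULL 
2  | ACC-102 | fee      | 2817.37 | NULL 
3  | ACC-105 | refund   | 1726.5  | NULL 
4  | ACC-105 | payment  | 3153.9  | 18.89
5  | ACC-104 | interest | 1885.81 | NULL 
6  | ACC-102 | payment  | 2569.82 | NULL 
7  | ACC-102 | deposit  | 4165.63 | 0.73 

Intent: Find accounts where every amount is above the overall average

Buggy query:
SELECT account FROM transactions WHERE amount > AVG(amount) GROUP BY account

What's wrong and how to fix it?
Bug: WHERE evaluates per row before aggregation, so AVG() is unavailable

Fix: Compute the overall average in a scalar subquery and compare each group's MIN against it in HAVING

Corrected query:
SELECT account FROM transactions GROUP BY account HAVING MIN(amount) > (SELECT AVG(amount) FROM transactions)

Result:
account
-------
ACC-102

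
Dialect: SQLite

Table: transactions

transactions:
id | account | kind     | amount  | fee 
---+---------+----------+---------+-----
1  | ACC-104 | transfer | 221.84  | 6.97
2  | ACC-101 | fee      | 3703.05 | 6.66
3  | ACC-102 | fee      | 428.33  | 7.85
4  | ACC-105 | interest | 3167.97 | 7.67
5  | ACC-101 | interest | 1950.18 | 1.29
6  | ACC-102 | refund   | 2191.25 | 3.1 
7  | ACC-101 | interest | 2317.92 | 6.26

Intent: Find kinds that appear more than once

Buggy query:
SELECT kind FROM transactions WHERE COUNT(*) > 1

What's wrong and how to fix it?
Bug: WHERE can't reference COUNT(*); aggregates are computed after WHERE

Fix: GROUP BY kind, then filter groups with HAVING COUNT(*) > 1

Corrected query:
SELECT kind FROM transactions GROUP BY kind HAVING COUNT(*) > 1

Result:
kind    
--------
fee     
interest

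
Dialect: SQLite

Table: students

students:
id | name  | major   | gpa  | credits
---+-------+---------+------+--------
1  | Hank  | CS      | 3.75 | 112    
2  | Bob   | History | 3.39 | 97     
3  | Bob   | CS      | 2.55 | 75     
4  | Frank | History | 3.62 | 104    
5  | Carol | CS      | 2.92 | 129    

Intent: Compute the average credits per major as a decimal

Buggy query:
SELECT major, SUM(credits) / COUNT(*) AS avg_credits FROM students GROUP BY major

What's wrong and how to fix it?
Bug: SUM(credits) and COUNT(*) are both integers; the division truncates the fractional part

Fix: Multiply by 1.0 (or CAST to REAL) to force floating-point division

Corrected query:
SELECT major, SUM(credits) * 1.0 / COUNT(*) AS avg_credits FROM students GROUP BY major

Result:
major   | avg_credits
--------+------------
CS      | 105.333333 
History | 100.5      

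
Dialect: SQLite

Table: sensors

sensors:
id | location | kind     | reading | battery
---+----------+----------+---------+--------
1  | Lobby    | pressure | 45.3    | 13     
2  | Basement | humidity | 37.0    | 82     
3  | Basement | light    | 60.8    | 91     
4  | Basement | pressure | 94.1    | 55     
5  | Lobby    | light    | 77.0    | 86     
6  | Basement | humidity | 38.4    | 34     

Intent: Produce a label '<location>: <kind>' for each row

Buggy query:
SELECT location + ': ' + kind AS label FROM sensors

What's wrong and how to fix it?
Bug: '+' is numeric addition; on text columns SQLite converts them to 0 instead of concatenating

Fix: Use the || operator for string concatenation

Corrected query:
SELECT location || ': ' || kind AS label FROM sensors

Result:
label             
------------------
Lobby: pressure   
Basement: humidity
Basement: light   
Basement: pressure
Lobby: light      
Basement: humidity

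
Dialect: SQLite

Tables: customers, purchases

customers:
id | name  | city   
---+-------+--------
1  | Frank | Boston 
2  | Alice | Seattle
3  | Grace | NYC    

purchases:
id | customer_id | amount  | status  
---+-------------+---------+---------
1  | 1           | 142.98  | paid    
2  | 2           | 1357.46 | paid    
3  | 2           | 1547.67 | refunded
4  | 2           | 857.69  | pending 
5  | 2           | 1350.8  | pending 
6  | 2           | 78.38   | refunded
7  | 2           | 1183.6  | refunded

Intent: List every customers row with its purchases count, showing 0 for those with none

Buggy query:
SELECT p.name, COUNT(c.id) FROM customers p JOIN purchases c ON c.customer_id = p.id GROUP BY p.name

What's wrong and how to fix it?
Bug: INNER JOIN drops customers rows that have no matching purchases rows

Fix: Switch to LEFT JOIN to retain unmatched parent rows

Corrected query:
SELECT p.name, COUNT(c.id) FROM customers p LEFT JOIN purchases c ON c.customer_id = p.id GROUP BY p.name

Result:
name  | COUNT(c.id)
------+------------
Alice | 6          
Frank | 1          
Grace | 0          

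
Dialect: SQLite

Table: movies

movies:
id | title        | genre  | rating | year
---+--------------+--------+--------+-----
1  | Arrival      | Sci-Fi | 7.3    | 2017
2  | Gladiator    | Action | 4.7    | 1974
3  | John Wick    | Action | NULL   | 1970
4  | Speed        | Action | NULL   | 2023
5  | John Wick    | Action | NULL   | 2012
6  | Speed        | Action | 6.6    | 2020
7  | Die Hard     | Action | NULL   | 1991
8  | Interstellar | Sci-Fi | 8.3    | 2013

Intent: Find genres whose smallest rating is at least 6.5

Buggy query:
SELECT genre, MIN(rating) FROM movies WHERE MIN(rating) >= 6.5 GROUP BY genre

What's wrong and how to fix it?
Bug: Aggregates like MIN are computed per group after WHERE runs

Fix: Use HAVING for the per-group MIN condition

Corrected query:
SELECT genre, MIN(rating) FROM movies GROUP BY genre HAVING MIN(rating) >= 6.5

Result:
genre  | MIN(rating)
-------+------------
Sci-Fi | 7.3        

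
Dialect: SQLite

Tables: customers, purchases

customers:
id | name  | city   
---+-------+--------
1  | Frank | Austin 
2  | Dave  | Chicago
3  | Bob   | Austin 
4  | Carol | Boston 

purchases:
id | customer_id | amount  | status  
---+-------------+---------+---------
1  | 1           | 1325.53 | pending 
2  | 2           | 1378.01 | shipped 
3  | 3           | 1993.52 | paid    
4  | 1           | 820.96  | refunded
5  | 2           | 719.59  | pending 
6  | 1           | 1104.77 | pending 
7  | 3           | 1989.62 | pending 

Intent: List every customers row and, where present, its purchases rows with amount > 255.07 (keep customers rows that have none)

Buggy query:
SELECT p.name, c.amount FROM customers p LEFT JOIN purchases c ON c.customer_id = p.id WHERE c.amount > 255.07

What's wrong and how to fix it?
Bug: A WHERE condition on the right-hand table after LEFT JOIN drops unmatched parents

Fix: Move the right-table condition into the ON clause so unmatched parents are kept

Corrected query:
SELECT p.name, c.amount FROM customers p LEFT JOIN purchases c ON c.customer_id = p.id AND c.amount > 255.07

Result:
name  | amount 
------+--------
Frank | 820.96 
Frank | 1104.77
Frank | 1325.53
Dave  | 719.59 
Dave  | 1378.01
Bob   | 1989.62
Bob   | 1993.52
Carol | NULL   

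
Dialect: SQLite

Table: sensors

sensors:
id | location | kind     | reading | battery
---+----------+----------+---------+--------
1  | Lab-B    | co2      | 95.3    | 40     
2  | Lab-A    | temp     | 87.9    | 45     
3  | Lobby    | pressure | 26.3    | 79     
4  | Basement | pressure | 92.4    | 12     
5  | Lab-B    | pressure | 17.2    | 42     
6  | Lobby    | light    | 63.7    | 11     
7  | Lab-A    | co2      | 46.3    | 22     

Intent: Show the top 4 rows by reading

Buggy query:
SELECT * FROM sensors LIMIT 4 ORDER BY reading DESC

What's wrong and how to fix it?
Bug: ORDER BY cannot follow LIMIT; LIMIT is the final clause

Fix: Sort with ORDER BY, then apply LIMIT

Corrected query:
SELECT * FROM sensors ORDER BY reading DESC LIMIT 4

Result:
id | location | kind     | reading | battery
---+----------+----------+---------+--------
1  | Lab-B    | co2      | 95.3    | 40     
4  | Basement | pressure | 92.4    | 12     
2  | Lab-A    | temp     | 87.9    | 45     
6  | Lobby    | light    | 63.7    | 11     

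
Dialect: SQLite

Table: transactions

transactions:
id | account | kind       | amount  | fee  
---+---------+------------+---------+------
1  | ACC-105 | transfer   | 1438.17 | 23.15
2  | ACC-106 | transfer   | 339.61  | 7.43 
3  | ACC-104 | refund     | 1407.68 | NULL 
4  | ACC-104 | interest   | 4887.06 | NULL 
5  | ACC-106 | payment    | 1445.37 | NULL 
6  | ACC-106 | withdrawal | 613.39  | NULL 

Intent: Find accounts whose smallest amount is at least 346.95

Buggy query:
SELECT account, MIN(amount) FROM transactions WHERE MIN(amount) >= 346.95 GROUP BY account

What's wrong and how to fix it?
Bug: Aggregates like MIN are computed per group after WHERE runs

Fix: Use HAVING for the per-group MIN condition

Corrected query:
SELECT account, MIN(amount) FROM transactions GROUP BY account HAVING MIN(amount) >= 346.95

Result:
account | MIN(amount)
--------+------------
ACC-104 | 1407.68    
ACC-105 | 1438.17    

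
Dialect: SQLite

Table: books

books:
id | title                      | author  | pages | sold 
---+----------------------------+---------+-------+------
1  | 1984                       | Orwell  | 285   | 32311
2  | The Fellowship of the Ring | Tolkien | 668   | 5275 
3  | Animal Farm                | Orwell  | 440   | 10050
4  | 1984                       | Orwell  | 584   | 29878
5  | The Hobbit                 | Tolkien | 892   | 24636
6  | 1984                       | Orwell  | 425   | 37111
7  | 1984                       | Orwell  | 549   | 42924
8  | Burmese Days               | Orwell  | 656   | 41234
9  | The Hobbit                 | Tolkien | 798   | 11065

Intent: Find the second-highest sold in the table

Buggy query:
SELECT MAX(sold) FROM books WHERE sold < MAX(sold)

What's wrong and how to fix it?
Bug: The inner MAX is an aggregate inside WHERE, which is not allowed

Fix: Compute the overall MAX in a subquery, then take MAX of rows below it

Corrected query:
SELECT MAX(sold) FROM books WHERE sold < (SELECT MAX(sold) FROM books)

Result:
MAX(sold)
---------
41234    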